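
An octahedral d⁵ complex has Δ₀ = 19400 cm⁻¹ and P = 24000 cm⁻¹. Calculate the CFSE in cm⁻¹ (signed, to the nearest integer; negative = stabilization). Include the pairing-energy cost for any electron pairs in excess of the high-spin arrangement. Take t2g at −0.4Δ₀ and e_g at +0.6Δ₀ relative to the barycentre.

Since Δ₀ = 19400 cm⁻¹ < P = 24000 cm⁻¹, the complex adopts the high-spin configuration.
Configuration: t2g^3 e_g^2.
Orbital CFSE = 0.0Δ₀ = 0.0 × 19400 = 0 cm⁻¹.
High-spin has no excess pairs, so no pairing correction applies.

0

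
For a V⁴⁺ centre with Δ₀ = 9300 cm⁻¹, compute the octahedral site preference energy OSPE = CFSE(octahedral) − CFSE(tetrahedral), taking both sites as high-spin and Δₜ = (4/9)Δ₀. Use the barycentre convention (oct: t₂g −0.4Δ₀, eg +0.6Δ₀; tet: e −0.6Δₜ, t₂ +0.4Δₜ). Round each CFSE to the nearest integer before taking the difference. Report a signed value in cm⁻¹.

-1240

V is in group 5, so V⁴⁺ is d¹ (5 − 4 = 1).
In an octahedral site d¹ (HS) is t2g^1 e_g^0, giving CFSE(oct) = -0.4Δ₀ = -3720 cm⁻¹.
Tetrahedral e^1 t2^0 gives -0.6Δₜ = -0.6 × (4/9) × 9300 = -2480 cm⁻¹.
Subtracting, OSPE = -3720 − (-2480) = -1240 cm⁻¹.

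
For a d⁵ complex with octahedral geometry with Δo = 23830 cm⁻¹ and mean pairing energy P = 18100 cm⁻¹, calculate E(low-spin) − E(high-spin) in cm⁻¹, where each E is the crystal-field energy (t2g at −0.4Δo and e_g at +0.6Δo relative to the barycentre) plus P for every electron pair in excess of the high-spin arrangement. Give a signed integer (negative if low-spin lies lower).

In the high-spin limit (t2g^3 e_g^2) the orbital term is 0.0Δo = 0 cm⁻¹, with no excess pairing.
Low-spin: t2g^5 e_g^0, orbital CFSE = -2.0Δo = -47660 cm⁻¹; plus 2 excess pairs × P = +36200 cm⁻¹; total -11460 cm⁻¹.
The difference is -11460 − (0) = -11460 cm⁻¹, so low-spin lies lower.

-11460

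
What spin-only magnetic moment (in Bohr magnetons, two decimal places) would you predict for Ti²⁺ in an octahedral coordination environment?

Ti is in group 4, so Ti²⁺ is d² (4 − 2 = 2).
Configuration: t₂g² eg⁰ → 2 unpaired electrons.
μ(spin-only) = √[2(2+2)] = √8 ≈ 2.83 Bohr magnetons.

2.83 Bohr magnetons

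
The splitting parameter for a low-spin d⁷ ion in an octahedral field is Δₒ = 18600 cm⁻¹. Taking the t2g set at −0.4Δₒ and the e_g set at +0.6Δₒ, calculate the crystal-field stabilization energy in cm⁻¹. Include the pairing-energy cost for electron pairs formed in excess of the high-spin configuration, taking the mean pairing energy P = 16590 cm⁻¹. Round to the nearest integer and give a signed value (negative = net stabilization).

-16890

The d⁷ electrons fill as t2g^6 e_g^1.
The orbital stabilization is -1.8Δₒ = -1.8 × 18600 = -33480 cm⁻¹.
Pairing penalty: 3 pairs vs 2 in the high-spin reference → 1 extra × P = 16590 cm⁻¹.
Net CFSE = -33480 + 16590 = -16890 cm⁻¹.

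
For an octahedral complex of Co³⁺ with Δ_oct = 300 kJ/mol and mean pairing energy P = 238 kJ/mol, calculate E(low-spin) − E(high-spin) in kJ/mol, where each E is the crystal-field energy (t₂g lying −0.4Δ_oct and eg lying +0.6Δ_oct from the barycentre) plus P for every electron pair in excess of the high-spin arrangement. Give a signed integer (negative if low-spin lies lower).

Co sits in group 9; removing 3 electrons leaves Co³⁺ with 9 − 3 = 6 d electrons.
High-spin d⁶ fills as t₂g⁴ eg² with CFSE 4(−0.4) + 2(+0.6) = -0.4Δ_oct = -120 kJ/mol.
For low-spin the configuration is t₂g⁶ eg⁰: orbital energy -2.4 × 300 = -720 kJ/mol, and 2 additional pairs relative to high-spin add 476 kJ/mol, giving -244 kJ/mol.
E(LS) − E(HS) = -244 − (-120) = -124 kJ/mol.

-124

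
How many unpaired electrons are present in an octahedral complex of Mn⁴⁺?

3

Mn is in group 7, so Mn⁴⁺ is d³ (7 − 4 = 3).
Configuration: t₂g³ eg⁰, giving 3 unpaired electrons.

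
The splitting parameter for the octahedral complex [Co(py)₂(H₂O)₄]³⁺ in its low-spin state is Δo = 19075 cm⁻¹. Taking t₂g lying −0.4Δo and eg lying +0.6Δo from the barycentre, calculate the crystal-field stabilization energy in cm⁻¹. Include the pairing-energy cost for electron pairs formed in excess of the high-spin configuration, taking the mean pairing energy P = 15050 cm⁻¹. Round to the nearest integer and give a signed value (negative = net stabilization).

-15680

Ligand charges: 2×(+0) from py and 4×(+0) from H₂O sum to +0; with overall charge +3, Co is +3.
Co is in group 9, so Co³⁺ is d⁶ (9 − 3 = 6).
Configuration: t₂g⁶ eg⁰.
CFSE(orbital) = 6×(-0.4Δo) + 0×(0.6Δo) = -2.4Δo; with Δo = 19075 cm⁻¹ that is -45780 cm⁻¹.
Relative to high-spin t₂g⁴ eg² (1 paired), the low-spin configuration has 2 additional pairs, contributing +2 × 15050 = +30100 cm⁻¹.
Net CFSE = -45780 + 30100 = -15680 cm⁻¹.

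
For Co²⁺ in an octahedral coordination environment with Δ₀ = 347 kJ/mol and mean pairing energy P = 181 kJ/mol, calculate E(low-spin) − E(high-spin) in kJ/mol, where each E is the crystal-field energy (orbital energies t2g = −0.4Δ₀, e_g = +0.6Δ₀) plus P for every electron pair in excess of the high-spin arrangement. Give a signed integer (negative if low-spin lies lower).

Co²⁺: group 9, so d-count = 9 − 2 = 7.
In the high-spin limit (t2g^5 e_g^2) the orbital term is -0.8Δ₀ = -278 kJ/mol, with no excess pairing.
Low-spin t2g^6 e_g^1 gives -1.8Δ₀ = -625 kJ/mol, but forming 1 extra pair costs 1P = 181 kJ/mol, so E(LS) = -625 + 181 = -444 kJ/mol.
E(LS) − E(HS) = -444 − (-278) = -166 kJ/mol.

-166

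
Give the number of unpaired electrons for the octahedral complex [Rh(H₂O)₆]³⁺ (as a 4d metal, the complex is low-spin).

H₂O is neutral, so the +3 overall charge sits on Rh: oxidation state +3.
Group 9 minus oxidation state +3 gives a d⁶ configuration for Rh³⁺.
Configuration: t2g^6 e_g^0, giving 0 unpaired electrons.

0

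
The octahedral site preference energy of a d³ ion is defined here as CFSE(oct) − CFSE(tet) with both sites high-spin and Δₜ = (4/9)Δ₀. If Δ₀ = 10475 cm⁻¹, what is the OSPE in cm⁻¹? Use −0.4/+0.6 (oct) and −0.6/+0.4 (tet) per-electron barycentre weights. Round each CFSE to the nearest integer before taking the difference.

-8846

Octahedral (high-spin): t2g^3 e_g^0, CFSE = 3(−0.4) + 0(+0.6) = -1.2Δ₀ = -1.2 × 10475 = -12570 cm⁻¹.
Tetrahedral: e^2 t2^1, CFSE = 2(−0.6) + 1(+0.4) = -0.8Δₜ = -0.8 × (4/9) × 10475 = -3724 cm⁻¹.
Subtracting, OSPE = -12570 − (-3724) = -8846 cm⁻¹.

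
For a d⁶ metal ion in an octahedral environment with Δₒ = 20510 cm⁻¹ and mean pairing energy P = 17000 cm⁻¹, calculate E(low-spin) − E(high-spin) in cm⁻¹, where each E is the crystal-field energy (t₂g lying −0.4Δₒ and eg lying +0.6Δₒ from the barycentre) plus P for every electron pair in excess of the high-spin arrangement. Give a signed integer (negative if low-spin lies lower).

High-spin: t₂g⁴ eg², CFSE = -0.4Δₒ = -8204 cm⁻¹.
For low-spin the configuration is t₂g⁶ eg⁰: orbital energy -2.4 × 20510 = -49224 cm⁻¹, and 2 additional pairs relative to high-spin add 34000 cm⁻¹, giving -15224 cm⁻¹.
E(LS) − E(HS) = -15224 − (-8204) = -7020 cm⁻¹.

-7020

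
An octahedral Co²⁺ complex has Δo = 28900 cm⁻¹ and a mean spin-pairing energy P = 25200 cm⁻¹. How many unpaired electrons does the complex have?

Co²⁺: group 9, so d-count = 9 − 2 = 7.
Here Δo > P (28900 > 25200), so the low-spin state is favoured.
That gives t2g^6 e_g^1.
Unpaired electrons: 1.

1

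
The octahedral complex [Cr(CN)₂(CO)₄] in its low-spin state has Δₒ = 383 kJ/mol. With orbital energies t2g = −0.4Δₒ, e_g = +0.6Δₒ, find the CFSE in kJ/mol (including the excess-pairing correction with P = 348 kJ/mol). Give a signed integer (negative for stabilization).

-265

Ligand charges: 2×(-1) from CN⁻ and 4×(+0) from CO sum to -2; with overall charge +0, Cr is +2.
Cr sits in group 6; removing 2 electrons leaves Cr²⁺ with 6 − 2 = 4 d electrons.
Electron filling gives t2g^4 e_g^0.
Orbital CFSE = 4(-0.4) + 0(0.6) = -1.6Δₒ = -1.6 × 383 = -613 kJ/mol.
Relative to high-spin t2g^3 e_g^1 (0 paired), the low-spin configuration has 1 additional pair, contributing +1 × 348 = +348 kJ/mol.
Overall CFSE = -613 + 348 = -265 kJ/mol.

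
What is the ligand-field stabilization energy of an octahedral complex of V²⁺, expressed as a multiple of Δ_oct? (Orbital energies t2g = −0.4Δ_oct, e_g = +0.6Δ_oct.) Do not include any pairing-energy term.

V²⁺: group 5, so d-count = 5 − 2 = 3.
Configuration: t2g^3 e_g^0.
CFSE = 3(-0.4Δ_oct) + 0(0.6Δ_oct) = -1.2Δ_oct + 0.0Δ_oct = -1.2Δ_oct.

-1.2 Δ_oct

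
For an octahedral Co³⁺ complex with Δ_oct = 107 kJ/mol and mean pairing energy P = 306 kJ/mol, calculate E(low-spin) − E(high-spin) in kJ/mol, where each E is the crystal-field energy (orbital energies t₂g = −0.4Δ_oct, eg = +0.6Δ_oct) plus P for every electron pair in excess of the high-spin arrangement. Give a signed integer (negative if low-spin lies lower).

Co³⁺: group 9, so d-count = 9 − 3 = 6.
High-spin: t₂g⁴ eg², CFSE = -0.4Δ_oct = -43 kJ/mol.
Low-spin: t₂g⁶ eg⁰, orbital CFSE = -2.4Δ_oct = -257 kJ/mol; plus 2 excess pairs × P = +612 kJ/mol; total 355 kJ/mol.
Thus E(LS) − E(HS) = 398 kJ/mol.

398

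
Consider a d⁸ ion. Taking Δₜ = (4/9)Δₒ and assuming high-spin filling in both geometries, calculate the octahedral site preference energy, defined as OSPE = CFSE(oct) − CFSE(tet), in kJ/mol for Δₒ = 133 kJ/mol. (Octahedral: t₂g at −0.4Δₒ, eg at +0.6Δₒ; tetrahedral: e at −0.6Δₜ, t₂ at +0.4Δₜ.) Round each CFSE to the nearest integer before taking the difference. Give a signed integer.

Octahedral high-spin t₂g⁶ eg²: CFSE = -1.2 × 133 = -160 kJ/mol.
Tetrahedral: e⁴ t₂⁴, CFSE = 4(−0.6) + 4(+0.4) = -0.8Δₜ = -0.8 × (4/9) × 133 = -47 kJ/mol.
OSPE = CFSE(oct) − CFSE(tet) = -160 − (-47) = -113 kJ/mol.

-113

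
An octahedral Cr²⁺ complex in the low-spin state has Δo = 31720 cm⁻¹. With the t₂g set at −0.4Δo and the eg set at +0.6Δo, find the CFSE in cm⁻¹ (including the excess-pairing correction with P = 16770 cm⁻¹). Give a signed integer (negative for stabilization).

Cr is in group 6, so Cr²⁺ is d⁴ (6 − 2 = 4).
The d⁴ electrons fill as t₂g⁴ eg⁰.
The orbital stabilization is -1.6Δo = -1.6 × 31720 = -50752 cm⁻¹.
Pairing penalty: 1 pair vs 0 in the high-spin reference → 1 extra × P = 16770 cm⁻¹.
Net CFSE = -50752 + 16770 = -33982 cm⁻¹.

-33982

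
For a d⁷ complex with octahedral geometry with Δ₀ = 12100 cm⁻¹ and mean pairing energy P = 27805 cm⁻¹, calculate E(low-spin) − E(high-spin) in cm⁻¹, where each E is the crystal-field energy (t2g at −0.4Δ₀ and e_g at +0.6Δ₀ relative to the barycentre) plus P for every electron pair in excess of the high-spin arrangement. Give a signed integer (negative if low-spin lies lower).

High-spin d⁷ fills as t2g^5 e_g^2 with CFSE 5(−0.4) + 2(+0.6) = -0.8Δ₀ = -9680 cm⁻¹.
Low-spin: t2g^6 e_g^1, orbital CFSE = -1.8Δ₀ = -21780 cm⁻¹; plus 1 excess pair × P = +27805 cm⁻¹; total 6025 cm⁻¹.
Thus E(LS) − E(HS) = 15705 cm⁻¹.

15705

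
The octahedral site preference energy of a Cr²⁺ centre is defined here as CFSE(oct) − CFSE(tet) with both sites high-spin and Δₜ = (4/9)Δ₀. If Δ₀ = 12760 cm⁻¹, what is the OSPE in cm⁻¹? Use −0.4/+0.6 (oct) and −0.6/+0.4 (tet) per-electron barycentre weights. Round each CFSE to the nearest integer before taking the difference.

-5388

Cr is in group 6, so Cr²⁺ is d⁴ (6 − 2 = 4).
In an octahedral site d⁴ (HS) is t₂g³ eg¹, giving CFSE(oct) = -0.6Δ₀ = -7656 cm⁻¹.
In a tetrahedral site the filling is e² t₂²: CFSE(tet) = -0.4Δₜ = -0.4 × (4/9)(12760) = -2268 cm⁻¹.
OSPE = -7656 − (-2268) = -5388 cm⁻¹.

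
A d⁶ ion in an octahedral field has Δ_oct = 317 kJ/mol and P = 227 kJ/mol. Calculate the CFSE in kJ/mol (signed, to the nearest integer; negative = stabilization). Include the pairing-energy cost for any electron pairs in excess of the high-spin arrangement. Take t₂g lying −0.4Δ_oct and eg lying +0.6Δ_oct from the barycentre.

-307

Δ_oct > P, so pairing is preferred: the ground state is low-spin.
Filling d⁶ accordingly: t₂g⁶ eg⁰.
Orbital CFSE = -2.4Δ_oct = -2.4 × 317 = -761 kJ/mol.
Excess pairs vs high-spin: 3 − 1 = 2; pairing cost = +454 kJ/mol.
Net CFSE = -761 + 454 = -307 kJ/mol.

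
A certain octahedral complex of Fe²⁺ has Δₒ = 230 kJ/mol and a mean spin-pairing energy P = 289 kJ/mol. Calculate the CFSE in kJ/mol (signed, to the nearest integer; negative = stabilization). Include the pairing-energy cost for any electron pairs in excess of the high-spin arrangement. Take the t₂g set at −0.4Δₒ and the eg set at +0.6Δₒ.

-92

Fe is in group 8, so Fe²⁺ is d⁶ (8 − 2 = 6).
Since Δₒ = 230 kJ/mol < P = 289 kJ/mol, the complex adopts the high-spin configuration.
That gives t₂g⁴ eg².
Orbital CFSE = -0.4Δₒ = -0.4 × 230 = -92 kJ/mol.
High-spin has no excess pairs, so no pairing correction applies.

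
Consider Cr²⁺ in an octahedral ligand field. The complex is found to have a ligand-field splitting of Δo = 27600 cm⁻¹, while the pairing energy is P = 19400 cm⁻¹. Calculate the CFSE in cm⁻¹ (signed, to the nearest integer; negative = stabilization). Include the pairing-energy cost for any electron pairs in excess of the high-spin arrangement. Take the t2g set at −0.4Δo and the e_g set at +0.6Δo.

-24760

Cr sits in group 6; removing 2 electrons leaves Cr²⁺ with 6 − 2 = 4 d electrons.
With Δo > P the complex is low-spin.
Configuration: t2g^4 e_g^0.
Orbital CFSE = -1.6Δo = -1.6 × 27600 = -44160 cm⁻¹.
Excess pairs vs high-spin: 1 − 0 = 1; pairing cost = +19400 cm⁻¹.
Net CFSE = -44160 + 19400 = -24760 cm⁻¹.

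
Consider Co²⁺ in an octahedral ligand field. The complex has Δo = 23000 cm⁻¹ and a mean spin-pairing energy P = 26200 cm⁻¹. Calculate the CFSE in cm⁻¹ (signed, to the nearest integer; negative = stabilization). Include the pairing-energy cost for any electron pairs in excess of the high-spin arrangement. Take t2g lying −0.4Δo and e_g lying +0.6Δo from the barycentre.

Co sits in group 9; removing 2 electrons leaves Co²⁺ with 9 − 2 = 7 d electrons.
Here Δo < P (23000 < 26200), so the high-spin state is favoured.
Filling d⁷ accordingly: t2g^5 e_g^2.
Orbital CFSE = -0.8Δo = -0.8 × 23000 = -18400 cm⁻¹.
High-spin has no excess pairs, so no pairing correction applies.

-18400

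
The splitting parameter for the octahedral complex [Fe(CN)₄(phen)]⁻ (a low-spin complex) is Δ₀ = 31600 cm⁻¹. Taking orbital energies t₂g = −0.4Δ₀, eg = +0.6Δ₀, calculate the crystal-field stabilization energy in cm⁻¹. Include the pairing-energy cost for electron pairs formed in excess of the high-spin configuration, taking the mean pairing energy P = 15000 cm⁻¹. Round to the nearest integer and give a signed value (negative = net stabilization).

Ligand charges: 4×(-1) from CN⁻ and 1×(+0) from phen sum to -4; with overall charge -1, Fe is +3.
Fe³⁺: group 8, so d-count = 8 − 3 = 5.
The d⁵ electrons fill as t₂g⁵ eg⁰.
The orbital stabilization is -2.0Δ₀ = -2.0 × 31600 = -63200 cm⁻¹.
High-spin d⁵ would be t₂g³ eg² with 0 pairs; low-spin has 2, so 2 excess pairs cost +2P = +30000 cm⁻¹.
Combining: -63200 + 30000 = -33200 cm⁻¹.

-33200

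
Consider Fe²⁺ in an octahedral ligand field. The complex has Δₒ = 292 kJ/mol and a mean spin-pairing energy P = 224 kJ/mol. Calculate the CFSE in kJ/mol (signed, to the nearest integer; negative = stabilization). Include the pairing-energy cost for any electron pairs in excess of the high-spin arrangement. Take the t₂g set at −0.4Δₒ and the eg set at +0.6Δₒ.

-253

Group 8 minus oxidation state +2 gives a d⁶ configuration for Fe²⁺.
Δₒ > P, so pairing is preferred: the ground state is low-spin.
Configuration: t₂g⁶ eg⁰.
Orbital CFSE = -2.4Δₒ = -2.4 × 292 = -701 kJ/mol.
Excess pairs vs high-spin: 3 − 1 = 2; pairing cost = +448 kJ/mol.
Net CFSE = -701 + 448 = -253 kJ/mol.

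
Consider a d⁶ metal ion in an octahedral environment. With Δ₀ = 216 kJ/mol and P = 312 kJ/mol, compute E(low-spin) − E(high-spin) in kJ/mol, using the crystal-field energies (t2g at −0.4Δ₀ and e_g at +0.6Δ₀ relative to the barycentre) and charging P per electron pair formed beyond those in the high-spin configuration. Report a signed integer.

In the high-spin limit (t2g^4 e_g^2) the orbital term is -0.4Δ₀ = -86 kJ/mol, with no excess pairing.
Low-spin: t2g^6 e_g^0, orbital CFSE = -2.4Δ₀ = -518 kJ/mol; plus 2 excess pairs × P = +624 kJ/mol; total 106 kJ/mol.
The difference is 106 − (-86) = 192 kJ/mol, so high-spin lies lower.

192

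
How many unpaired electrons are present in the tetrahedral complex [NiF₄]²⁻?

2

Each F⁻ contributes -1; 4 × (-1) = -4. With overall charge -2, Ni is in the +2 oxidation state.
Ni sits in group 10; removing 2 electrons leaves Ni²⁺ with 10 − 2 = 8 d electrons.
With tetrahedral geometry the complex is necessarily high-spin.
Configuration: e⁴ t₂⁴, giving 2 unpaired electrons.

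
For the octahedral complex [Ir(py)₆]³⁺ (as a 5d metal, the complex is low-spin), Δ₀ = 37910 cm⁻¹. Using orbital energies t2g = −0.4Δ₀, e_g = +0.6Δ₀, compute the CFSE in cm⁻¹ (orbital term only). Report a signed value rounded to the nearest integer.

-90984

py is neutral, so the +3 overall charge sits on Ir: oxidation state +3.
Group 9 minus oxidation state +3 gives a d⁶ configuration for Ir³⁺.
Configuration: t2g^6 e_g^0.
Orbital CFSE = 6(-0.4) + 0(0.6) = -2.4Δ₀ = -2.4 × 37910 = -90984 cm⁻¹.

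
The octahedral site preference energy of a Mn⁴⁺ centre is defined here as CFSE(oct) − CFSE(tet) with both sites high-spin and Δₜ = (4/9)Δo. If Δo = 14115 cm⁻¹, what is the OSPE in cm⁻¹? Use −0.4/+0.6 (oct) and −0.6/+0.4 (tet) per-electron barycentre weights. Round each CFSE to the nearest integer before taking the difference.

Mn⁴⁺: group 7, so d-count = 7 − 4 = 3.
In an octahedral site d³ (HS) is t2g^3 e_g^0, giving CFSE(oct) = -1.2Δo = -16938 cm⁻¹.
Tetrahedral e^2 t2^1 gives -0.8Δₜ = -0.8 × (4/9) × 14115 = -5019 cm⁻¹.
OSPE = CFSE(oct) − CFSE(tet) = -16938 − (-5019) = -11919 cm⁻¹.

-11919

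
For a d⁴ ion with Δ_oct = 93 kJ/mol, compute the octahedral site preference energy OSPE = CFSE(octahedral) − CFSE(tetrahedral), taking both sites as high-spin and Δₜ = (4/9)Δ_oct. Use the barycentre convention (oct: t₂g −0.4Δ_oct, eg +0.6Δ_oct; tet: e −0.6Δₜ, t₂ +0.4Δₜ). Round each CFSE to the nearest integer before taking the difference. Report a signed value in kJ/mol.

Octahedral (high-spin): t₂g³ eg¹, CFSE = 3(−0.4) + 1(+0.6) = -0.6Δ_oct = -0.6 × 93 = -56 kJ/mol.
In a tetrahedral site the filling is e² t₂²: CFSE(tet) = -0.4Δₜ = -0.4 × (4/9)(93) = -17 kJ/mol.
OSPE = -56 − (-17) = -39 kJ/mol.

-39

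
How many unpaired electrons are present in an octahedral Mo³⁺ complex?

3

Mo is in group 6, so Mo³⁺ is d³ (6 − 3 = 3).
Configuration: t2g^3 e_g^0, giving 3 unpaired electrons.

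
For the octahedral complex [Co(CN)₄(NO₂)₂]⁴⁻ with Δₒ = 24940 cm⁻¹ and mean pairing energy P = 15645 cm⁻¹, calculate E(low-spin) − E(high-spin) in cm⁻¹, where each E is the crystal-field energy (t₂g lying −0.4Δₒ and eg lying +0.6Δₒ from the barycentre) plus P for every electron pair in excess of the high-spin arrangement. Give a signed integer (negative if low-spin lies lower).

Ligand charges: 4×(-1) from CN⁻ and 2×(-1) from NO₂⁻ sum to -6; with overall charge -4, Co is +2.
Co is in group 9, so Co²⁺ is d⁷ (9 − 2 = 7).
High-spin d⁷ fills as t₂g⁵ eg² with CFSE 5(−0.4) + 2(+0.6) = -0.8Δₒ = -19952 cm⁻¹.
For low-spin the configuration is t₂g⁶ eg¹: orbital energy -1.8 × 24940 = -44892 cm⁻¹, and 1 additional pair relative to high-spin adds 15645 cm⁻¹, giving -29247 cm⁻¹.
The difference is -29247 − (-19952) = -9295 cm⁻¹, so low-spin lies lower.

-9295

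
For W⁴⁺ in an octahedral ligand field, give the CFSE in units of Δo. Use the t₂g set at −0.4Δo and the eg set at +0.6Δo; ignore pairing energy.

W⁴⁺: group 6, so d-count = 6 − 4 = 2.
Configuration: t₂g² eg⁰.
CFSE = 2(-0.4Δo) + 0(0.6Δo) = -0.8Δo + 0.0Δo = -0.8Δo.

-0.8 Δo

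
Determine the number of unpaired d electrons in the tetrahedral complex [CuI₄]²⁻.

Each I⁻ contributes -1; 4 × (-1) = -4. With overall charge -2, Cu is in the +2 oxidation state.
Cu sits in group 11; removing 2 electrons leaves Cu²⁺ with 11 − 2 = 9 d electrons.
With tetrahedral geometry the complex is necessarily high-spin.
Configuration: e⁴ t₂⁵, giving 1 unpaired electron.

1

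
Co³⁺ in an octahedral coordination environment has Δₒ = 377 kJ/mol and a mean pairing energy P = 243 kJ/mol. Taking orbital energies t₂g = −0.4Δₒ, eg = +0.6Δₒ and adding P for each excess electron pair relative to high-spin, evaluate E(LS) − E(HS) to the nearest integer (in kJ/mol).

Co sits in group 9; removing 3 electrons leaves Co³⁺ with 9 − 3 = 6 d electrons.
In the high-spin limit (t₂g⁴ eg²) the orbital term is -0.4Δₒ = -151 kJ/mol, with no excess pairing.
For low-spin the configuration is t₂g⁶ eg⁰: orbital energy -2.4 × 377 = -905 kJ/mol, and 2 additional pairs relative to high-spin add 486 kJ/mol, giving -419 kJ/mol.
The difference is -419 − (-151) = -268 kJ/mol, so low-spin lies lower.

-268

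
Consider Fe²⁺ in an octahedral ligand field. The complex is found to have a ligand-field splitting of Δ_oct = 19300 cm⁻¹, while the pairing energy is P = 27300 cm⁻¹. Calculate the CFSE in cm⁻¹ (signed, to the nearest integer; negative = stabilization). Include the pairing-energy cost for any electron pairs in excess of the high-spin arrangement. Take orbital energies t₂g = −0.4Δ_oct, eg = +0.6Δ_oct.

-7720

Fe²⁺: group 8, so d-count = 8 − 2 = 6.
Δ_oct < P, so pairing is avoided: the ground state is high-spin.
Configuration: t₂g⁴ eg².
Orbital CFSE = -0.4Δ_oct = -0.4 × 19300 = -7720 cm⁻¹.
High-spin has no excess pairs, so no pairing correction applies.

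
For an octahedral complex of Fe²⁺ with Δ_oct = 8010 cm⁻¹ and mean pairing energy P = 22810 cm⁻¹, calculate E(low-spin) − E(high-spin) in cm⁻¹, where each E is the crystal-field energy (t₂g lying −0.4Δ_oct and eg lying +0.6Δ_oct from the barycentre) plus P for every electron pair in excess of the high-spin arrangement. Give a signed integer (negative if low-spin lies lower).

Fe²⁺: group 8, so d-count = 8 − 2 = 6.
In the high-spin limit (t₂g⁴ eg²) the orbital term is -0.4Δ_oct = -3204 cm⁻¹, with no excess pairing.
Low-spin t₂g⁶ eg⁰ gives -2.4Δ_oct = -19224 cm⁻¹, but forming 2 extra pairs costs 2P = 45620 cm⁻¹, so E(LS) = -19224 + 45620 = 26396 cm⁻¹.
E(LS) − E(HS) = 26396 − (-3204) = 29600 cm⁻¹.

29600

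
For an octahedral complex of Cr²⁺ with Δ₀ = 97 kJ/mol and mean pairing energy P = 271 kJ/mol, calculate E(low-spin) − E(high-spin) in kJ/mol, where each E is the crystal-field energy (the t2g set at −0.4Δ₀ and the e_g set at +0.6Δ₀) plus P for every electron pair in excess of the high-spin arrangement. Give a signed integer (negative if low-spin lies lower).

174

Cr is in group 6, so Cr²⁺ is d⁴ (6 − 2 = 4).
High-spin: t2g^3 e_g^1, CFSE = -0.6Δ₀ = -58 kJ/mol.
For low-spin the configuration is t2g^4 e_g^0: orbital energy -1.6 × 97 = -155 kJ/mol, and 1 additional pair relative to high-spin adds 271 kJ/mol, giving 116 kJ/mol.
The difference is 116 − (-58) = 174 kJ/mol, so high-spin lies lower.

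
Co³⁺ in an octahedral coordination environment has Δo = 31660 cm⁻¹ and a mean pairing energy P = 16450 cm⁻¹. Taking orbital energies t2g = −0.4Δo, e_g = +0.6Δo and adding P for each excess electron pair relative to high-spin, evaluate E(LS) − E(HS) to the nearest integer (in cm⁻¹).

-30420

Co³⁺: group 9, so d-count = 9 − 3 = 6.
High-spin d⁶ fills as t2g^4 e_g^2 with CFSE 4(−0.4) + 2(+0.6) = -0.4Δo = -12664 cm⁻¹.
Low-spin t2g^6 e_g^0 gives -2.4Δo = -75984 cm⁻¹, but forming 2 extra pairs costs 2P = 32900 cm⁻¹, so E(LS) = -75984 + 32900 = -43084 cm⁻¹.
Thus E(LS) − E(HS) = -30420 cm⁻¹.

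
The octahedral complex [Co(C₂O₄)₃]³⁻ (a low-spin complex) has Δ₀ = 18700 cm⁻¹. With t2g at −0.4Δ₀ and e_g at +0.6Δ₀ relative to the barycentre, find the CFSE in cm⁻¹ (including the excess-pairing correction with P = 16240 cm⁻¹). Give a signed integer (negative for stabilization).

-12400

Each C₂O₄²⁻ contributes -2; 3 × (-2) = -6. With overall charge -3, Co is in the +3 oxidation state.
Co³⁺: group 9, so d-count = 9 − 3 = 6.
The d⁶ electrons fill as t2g^6 e_g^0.
The orbital stabilization is -2.4Δ₀ = -2.4 × 18700 = -44880 cm⁻¹.
Pairing penalty: 3 pairs vs 1 in the high-spin reference → 2 extra × P = 32480 cm⁻¹.
Net CFSE = -44880 + 32480 = -12400 cm⁻¹.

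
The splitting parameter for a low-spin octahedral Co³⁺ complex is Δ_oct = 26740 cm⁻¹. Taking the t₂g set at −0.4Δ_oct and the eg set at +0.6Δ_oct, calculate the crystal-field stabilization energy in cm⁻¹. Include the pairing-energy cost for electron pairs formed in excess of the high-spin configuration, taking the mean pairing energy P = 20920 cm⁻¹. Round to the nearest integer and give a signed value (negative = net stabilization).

-22336

Co is in group 9, so Co³⁺ is d⁶ (9 − 3 = 6).
The d⁶ electrons fill as t₂g⁶ eg⁰.
Orbital CFSE = 6(-0.4) + 0(0.6) = -2.4Δ_oct = -2.4 × 26740 = -64176 cm⁻¹.
Pairing penalty: 3 pairs vs 1 in the high-spin reference → 2 extra × P = 41840 cm⁻¹.
Combining: -64176 + 41840 = -22336 cm⁻¹.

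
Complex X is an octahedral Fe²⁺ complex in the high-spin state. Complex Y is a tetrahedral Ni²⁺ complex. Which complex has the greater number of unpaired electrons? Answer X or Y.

X

X: Fe is in group 8, so Fe²⁺ is d⁶ (8 − 2 = 6); t₂g⁴ eg² → 4 unpaired.
Y: Ni²⁺: group 10, so d-count = 10 − 2 = 8; Tetrahedral splitting is small, so the complex is high-spin; e^4 t2^4 → 2 unpaired.
So X has more unpaired electrons.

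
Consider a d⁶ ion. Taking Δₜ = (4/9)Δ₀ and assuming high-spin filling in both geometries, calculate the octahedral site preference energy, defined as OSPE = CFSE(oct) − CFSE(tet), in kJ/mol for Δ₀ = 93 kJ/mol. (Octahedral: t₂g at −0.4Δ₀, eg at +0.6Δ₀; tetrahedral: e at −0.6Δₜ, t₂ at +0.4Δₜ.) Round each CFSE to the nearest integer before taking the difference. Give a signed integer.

-12

In an octahedral site d⁶ (HS) is t₂g⁴ eg², giving CFSE(oct) = -0.4Δ₀ = -37 kJ/mol.
In a tetrahedral site the filling is e³ t₂³: CFSE(tet) = -0.6Δₜ = -0.6 × (4/9)(93) = -25 kJ/mol.
Subtracting, OSPE = -37 − (-25) = -12 kJ/mol.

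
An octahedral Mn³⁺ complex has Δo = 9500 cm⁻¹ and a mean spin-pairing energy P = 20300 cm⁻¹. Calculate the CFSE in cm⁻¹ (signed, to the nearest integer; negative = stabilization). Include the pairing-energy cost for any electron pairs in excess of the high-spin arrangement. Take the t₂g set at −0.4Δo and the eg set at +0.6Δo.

Mn³⁺: group 7, so d-count = 7 − 3 = 4.
Δo < P, so pairing is avoided: the ground state is high-spin.
That gives t₂g³ eg¹.
Orbital CFSE = -0.6Δo = -0.6 × 9500 = -5700 cm⁻¹.
High-spin has no excess pairs, so no pairing correction applies.

-5700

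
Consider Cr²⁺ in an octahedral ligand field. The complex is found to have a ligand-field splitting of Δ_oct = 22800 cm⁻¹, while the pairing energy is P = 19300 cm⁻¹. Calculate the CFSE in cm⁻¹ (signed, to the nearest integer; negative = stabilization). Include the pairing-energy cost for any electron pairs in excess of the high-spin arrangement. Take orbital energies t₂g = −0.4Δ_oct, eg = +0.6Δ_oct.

-17180

Cr²⁺: group 6, so d-count = 6 − 2 = 4.
Since Δ_oct = 22800 cm⁻¹ > P = 19300 cm⁻¹, the complex adopts the low-spin configuration.
That gives t₂g⁴ eg⁰.
Orbital CFSE = -1.6Δ_oct = -1.6 × 22800 = -36480 cm⁻¹.
Excess pairs vs high-spin: 1 − 0 = 1; pairing cost = +19300 cm⁻¹.
Net CFSE = -36480 + 19300 = -17180 cm⁻¹.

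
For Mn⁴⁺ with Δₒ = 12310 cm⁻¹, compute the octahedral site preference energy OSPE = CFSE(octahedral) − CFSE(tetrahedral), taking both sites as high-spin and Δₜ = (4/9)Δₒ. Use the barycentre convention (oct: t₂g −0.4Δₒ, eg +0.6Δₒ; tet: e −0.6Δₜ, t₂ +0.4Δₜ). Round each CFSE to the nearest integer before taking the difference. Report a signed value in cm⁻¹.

Group 7 minus oxidation state +4 gives a d³ configuration for Mn⁴⁺.
Octahedral high-spin t₂g³ eg⁰: CFSE = -1.2 × 12310 = -14772 cm⁻¹.
Tetrahedral e² t₂¹ gives -0.8Δₜ = -0.8 × (4/9) × 12310 = -4377 cm⁻¹.
OSPE = CFSE(oct) − CFSE(tet) = -14772 − (-4377) = -10395 cm⁻¹.

-10395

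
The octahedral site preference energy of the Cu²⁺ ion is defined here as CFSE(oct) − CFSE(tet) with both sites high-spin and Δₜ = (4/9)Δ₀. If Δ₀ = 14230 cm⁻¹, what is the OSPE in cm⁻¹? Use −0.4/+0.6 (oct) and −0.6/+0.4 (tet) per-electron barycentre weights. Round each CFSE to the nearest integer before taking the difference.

-6008

Cu²⁺: group 11, so d-count = 11 − 2 = 9.
Octahedral (high-spin): t₂g⁶ eg³, CFSE = 6(−0.4) + 3(+0.6) = -0.6Δ₀ = -0.6 × 14230 = -8538 cm⁻¹.
Tetrahedral: e⁴ t₂⁵, CFSE = 4(−0.6) + 5(+0.4) = -0.4Δₜ = -0.4 × (4/9) × 14230 = -2530 cm⁻¹.
OSPE = -8538 − (-2530) = -6008 cm⁻¹.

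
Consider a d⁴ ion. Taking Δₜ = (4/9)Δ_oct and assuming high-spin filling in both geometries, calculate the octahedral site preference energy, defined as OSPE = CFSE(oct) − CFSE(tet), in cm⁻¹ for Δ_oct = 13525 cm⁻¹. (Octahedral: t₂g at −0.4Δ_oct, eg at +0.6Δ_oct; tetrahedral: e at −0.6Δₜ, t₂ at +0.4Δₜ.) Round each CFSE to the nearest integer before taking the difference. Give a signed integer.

-5711

Octahedral (high-spin): t2g^3 e_g^1, CFSE = 3(−0.4) + 1(+0.6) = -0.6Δ_oct = -0.6 × 13525 = -8115 cm⁻¹.
Tetrahedral e^2 t2^2 gives -0.4Δₜ = -0.4 × (4/9) × 13525 = -2404 cm⁻¹.
OSPE = CFSE(oct) − CFSE(tet) = -8115 − (-2404) = -5711 cm⁻¹.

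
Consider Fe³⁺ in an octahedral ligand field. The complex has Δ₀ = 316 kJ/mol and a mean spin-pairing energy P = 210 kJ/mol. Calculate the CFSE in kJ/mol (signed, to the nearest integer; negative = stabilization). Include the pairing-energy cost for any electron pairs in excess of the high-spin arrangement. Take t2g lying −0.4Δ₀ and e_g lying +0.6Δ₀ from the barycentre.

Fe³⁺: group 8, so d-count = 8 − 3 = 5.
Since Δ₀ = 316 kJ/mol > P = 210 kJ/mol, the complex adopts the low-spin configuration.
Filling d⁵ accordingly: t2g^5 e_g^0.
Orbital CFSE = -2.0Δ₀ = -2.0 × 316 = -632 kJ/mol.
Excess pairs vs high-spin: 2 − 0 = 2; pairing cost = +420 kJ/mol.
Net CFSE = -632 + 420 = -212 kJ/mol.

-212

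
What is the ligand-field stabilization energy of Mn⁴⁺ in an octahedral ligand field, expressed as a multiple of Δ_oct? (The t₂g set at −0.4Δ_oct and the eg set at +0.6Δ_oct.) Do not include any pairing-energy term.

-1.2 Δ_oct

Group 7 minus oxidation state +4 gives a d³ configuration for Mn⁴⁺.
Configuration: t₂g³ eg⁰.
CFSE = 3(-0.4Δ_oct) + 0(0.6Δ_oct) = -1.2Δ_oct + 0.0Δ_oct = -1.2Δ_oct.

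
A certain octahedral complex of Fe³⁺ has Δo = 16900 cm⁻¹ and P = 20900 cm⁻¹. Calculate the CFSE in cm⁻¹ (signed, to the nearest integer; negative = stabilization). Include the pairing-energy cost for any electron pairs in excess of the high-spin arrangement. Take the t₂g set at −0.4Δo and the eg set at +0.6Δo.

Fe sits in group 8; removing 3 electrons leaves Fe³⁺ with 8 − 3 = 5 d electrons.
Δo < P, so pairing is avoided: the ground state is high-spin.
Configuration: t₂g³ eg².
Orbital CFSE = 0.0Δo = 0.0 × 16900 = 0 cm⁻¹.
High-spin has no excess pairs, so no pairing correction applies.

0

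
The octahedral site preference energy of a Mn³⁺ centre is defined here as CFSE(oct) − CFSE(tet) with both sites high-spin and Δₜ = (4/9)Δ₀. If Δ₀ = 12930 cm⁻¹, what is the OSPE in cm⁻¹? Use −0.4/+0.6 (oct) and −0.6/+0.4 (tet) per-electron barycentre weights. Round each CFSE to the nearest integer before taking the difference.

-5459

Group 7 minus oxidation state +3 gives a d⁴ configuration for Mn³⁺.
In an octahedral site d⁴ (HS) is t2g^3 e_g^1, giving CFSE(oct) = -0.6Δ₀ = -7758 cm⁻¹.
Tetrahedral: e^2 t2^2, CFSE = 2(−0.6) + 2(+0.4) = -0.4Δₜ = -0.4 × (4/9) × 12930 = -2299 cm⁻¹.
OSPE = -7758 − (-2299) = -5459 cm⁻¹.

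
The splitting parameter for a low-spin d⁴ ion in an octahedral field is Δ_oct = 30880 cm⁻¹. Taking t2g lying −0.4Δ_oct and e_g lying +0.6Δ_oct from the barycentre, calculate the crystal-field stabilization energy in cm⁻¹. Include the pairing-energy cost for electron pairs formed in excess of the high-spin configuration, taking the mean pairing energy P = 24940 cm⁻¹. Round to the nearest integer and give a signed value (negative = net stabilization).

Electron filling gives t2g^4 e_g^0.
CFSE(orbital) = 4×(-0.4Δ_oct) + 0×(0.6Δ_oct) = -1.6Δ_oct; with Δ_oct = 30880 cm⁻¹ that is -49408 cm⁻¹.
Pairing penalty: 1 pair vs 0 in the high-spin reference → 1 extra × P = 24940 cm⁻¹.
Net CFSE = -49408 + 24940 = -24468 cm⁻¹.

-24468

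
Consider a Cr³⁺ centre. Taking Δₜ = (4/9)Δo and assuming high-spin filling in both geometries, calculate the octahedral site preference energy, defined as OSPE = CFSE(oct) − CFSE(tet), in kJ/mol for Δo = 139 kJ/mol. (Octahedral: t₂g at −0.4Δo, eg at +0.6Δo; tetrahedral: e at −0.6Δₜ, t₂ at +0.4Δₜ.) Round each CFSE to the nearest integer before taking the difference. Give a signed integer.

Cr sits in group 6; removing 3 electrons leaves Cr³⁺ with 6 − 3 = 3 d electrons.
In an octahedral site d³ (HS) is t2g^3 e_g^0, giving CFSE(oct) = -1.2Δo = -167 kJ/mol.
Tetrahedral e^2 t2^1 gives -0.8Δₜ = -0.8 × (4/9) × 139 = -49 kJ/mol.
OSPE = -167 − (-49) = -118 kJ/mol.

-118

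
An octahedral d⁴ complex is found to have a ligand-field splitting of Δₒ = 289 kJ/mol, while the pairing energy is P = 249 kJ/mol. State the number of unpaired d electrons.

Here Δₒ > P (289 > 249), so the low-spin state is favoured.
Configuration: t2g^4 e_g^0.
Unpaired electrons: 2.

2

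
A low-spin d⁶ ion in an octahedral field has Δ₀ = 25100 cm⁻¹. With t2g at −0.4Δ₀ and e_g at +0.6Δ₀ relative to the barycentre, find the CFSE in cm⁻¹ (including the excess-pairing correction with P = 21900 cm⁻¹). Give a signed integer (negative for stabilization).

Electron filling gives t2g^6 e_g^0.
The orbital stabilization is -2.4Δ₀ = -2.4 × 25100 = -60240 cm⁻¹.
Pairing penalty: 3 pairs vs 1 in the high-spin reference → 2 extra × P = 43800 cm⁻¹.
Combining: -60240 + 43800 = -16440 cm⁻¹.

-16440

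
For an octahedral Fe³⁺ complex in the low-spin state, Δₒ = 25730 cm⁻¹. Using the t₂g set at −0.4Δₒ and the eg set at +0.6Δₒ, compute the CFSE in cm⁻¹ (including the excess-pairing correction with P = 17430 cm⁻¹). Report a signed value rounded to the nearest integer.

-16600

Fe³⁺: group 8, so d-count = 8 − 3 = 5.
Electron filling gives t₂g⁵ eg⁰.
CFSE(orbital) = 5×(-0.4Δₒ) + 0×(0.6Δₒ) = -2.0Δₒ; with Δₒ = 25730 cm⁻¹ that is -51460 cm⁻¹.
Relative to high-spin t₂g³ eg² (0 paired), the low-spin configuration has 2 additional pairs, contributing +2 × 17430 = +34860 cm⁻¹.
Combining: -51460 + 34860 = -16600 cm⁻¹.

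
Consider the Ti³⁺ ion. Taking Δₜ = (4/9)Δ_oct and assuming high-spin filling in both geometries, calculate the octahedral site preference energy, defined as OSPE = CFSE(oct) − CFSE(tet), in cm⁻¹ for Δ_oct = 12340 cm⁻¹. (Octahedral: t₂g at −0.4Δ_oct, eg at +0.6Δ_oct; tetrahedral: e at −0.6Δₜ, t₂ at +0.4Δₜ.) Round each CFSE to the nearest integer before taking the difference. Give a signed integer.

Ti³⁺: group 4, so d-count = 4 − 3 = 1.
Octahedral (high-spin): t₂g¹ eg⁰, CFSE = 1(−0.4) + 0(+0.6) = -0.4Δ_oct = -0.4 × 12340 = -4936 cm⁻¹.
In a tetrahedral site the filling is e¹ t₂⁰: CFSE(tet) = -0.6Δₜ = -0.6 × (4/9)(12340) = -3291 cm⁻¹.
OSPE = -4936 − (-3291) = -1645 cm⁻¹.

-1645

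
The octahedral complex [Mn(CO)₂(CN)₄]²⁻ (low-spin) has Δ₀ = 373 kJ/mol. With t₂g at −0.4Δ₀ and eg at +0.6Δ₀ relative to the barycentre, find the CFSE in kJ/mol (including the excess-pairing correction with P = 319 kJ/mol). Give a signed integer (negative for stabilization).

-108

Ligand charges: 2×(+0) from CO and 4×(-1) from CN⁻ sum to -4; with overall charge -2, Mn is +2.
Mn is in group 7, so Mn²⁺ is d⁵ (7 − 2 = 5).
Electron filling gives t₂g⁵ eg⁰.
CFSE(orbital) = 5×(-0.4Δ₀) + 0×(0.6Δ₀) = -2.0Δ₀; with Δ₀ = 373 kJ/mol that is -746 kJ/mol.
Pairing penalty: 2 pairs vs 0 in the high-spin reference → 2 extra × P = 638 kJ/mol.
Combining: -746 + 638 = -108 kJ/mol.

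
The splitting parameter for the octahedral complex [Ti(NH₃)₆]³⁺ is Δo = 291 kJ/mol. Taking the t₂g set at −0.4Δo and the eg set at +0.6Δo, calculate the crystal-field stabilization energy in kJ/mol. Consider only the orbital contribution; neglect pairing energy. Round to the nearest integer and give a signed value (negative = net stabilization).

-116

NH₃ is neutral, so the +3 overall charge sits on Ti: oxidation state +3.
Group 4 minus oxidation state +3 gives a d¹ configuration for Ti³⁺.
For octahedral d¹ the high- and low-spin configurations coincide.
The d¹ electrons fill as t₂g¹ eg⁰.
CFSE(orbital) = 1×(-0.4Δo) + 0×(0.6Δo) = -0.4Δo; with Δo = 291 kJ/mol that is -116 kJ/mol.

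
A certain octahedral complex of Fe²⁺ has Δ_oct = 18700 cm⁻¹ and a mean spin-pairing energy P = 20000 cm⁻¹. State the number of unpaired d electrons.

Fe sits in group 8; removing 2 electrons leaves Fe²⁺ with 8 − 2 = 6 d electrons.
Δ_oct < P, so pairing is avoided: the ground state is high-spin.
Filling d⁶ accordingly: t₂g⁴ eg².
Unpaired electrons: 4.

4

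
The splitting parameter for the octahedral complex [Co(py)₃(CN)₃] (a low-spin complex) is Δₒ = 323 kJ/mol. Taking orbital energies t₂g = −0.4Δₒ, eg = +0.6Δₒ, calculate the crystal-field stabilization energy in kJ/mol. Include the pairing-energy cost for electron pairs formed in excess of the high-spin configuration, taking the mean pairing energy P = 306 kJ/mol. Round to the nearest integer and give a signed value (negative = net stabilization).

Ligand charges: 3×(+0) from py and 3×(-1) from CN⁻ sum to -3; with overall charge +0, Co is +3.
Co sits in group 9; removing 3 electrons leaves Co³⁺ with 9 − 3 = 6 d electrons.
The d⁶ electrons fill as t₂g⁶ eg⁰.
CFSE(orbital) = 6×(-0.4Δₒ) + 0×(0.6Δₒ) = -2.4Δₒ; with Δₒ = 323 kJ/mol that is -775 kJ/mol.
Relative to high-spin t₂g⁴ eg² (1 paired), the low-spin configuration has 2 additional pairs, contributing +2 × 306 = +612 kJ/mol.
Combining: -775 + 612 = -163 kJ/mol.

-163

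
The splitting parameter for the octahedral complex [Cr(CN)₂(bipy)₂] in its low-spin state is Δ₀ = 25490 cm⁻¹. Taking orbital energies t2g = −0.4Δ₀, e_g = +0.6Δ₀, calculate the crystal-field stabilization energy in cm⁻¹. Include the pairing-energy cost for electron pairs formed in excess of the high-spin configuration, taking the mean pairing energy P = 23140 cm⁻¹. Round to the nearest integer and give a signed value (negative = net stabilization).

-17644

Ligand charges: 2×(-1) from CN⁻ and 2×(+0) from bipy sum to -2; with overall charge +0, Cr is +2.
Cr sits in group 6; removing 2 electrons leaves Cr²⁺ with 6 − 2 = 4 d electrons.
Configuration: t2g^4 e_g^0.
Orbital CFSE = 4(-0.4) + 0(0.6) = -1.6Δ₀ = -1.6 × 25490 = -40784 cm⁻¹.
Relative to high-spin t2g^3 e_g^1 (0 paired), the low-spin configuration has 1 additional pair, contributing +1 × 23140 = +23140 cm⁻¹.
Combining: -40784 + 23140 = -17644 cm⁻¹.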